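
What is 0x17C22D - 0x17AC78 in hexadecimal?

Subtract column by column in base 16:
  D-8 → 5
  2-7 → B (borrow)
  2-C-1 → 5 (borrow)
  C-A-1 → 1
  7-7 → 0
  1-1 → 0

0x15B5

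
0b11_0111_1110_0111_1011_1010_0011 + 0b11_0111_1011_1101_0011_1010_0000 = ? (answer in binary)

Add column by column in base 2, right to left:
  1+0 = 1
  1+0 = 1
  0+0 = 0
  0+0 = 0
  0+0 = 0
  1+1 = 0 carry 1
  0+0+1 = 1
  1+1 = 0 carry 1
  1+1+1 = 1 carry 1
  1+1+1 = 1 carry 1
  0+0+1 = 1
  1+0 = 1
  1+1 = 0 carry 1
  1+0+1 = 0 carry 1
  1+1+1 = 1 carry 1
  0+1+1 = 0 carry 1
  0+1+1 = 0 carry 1
  1+1+1 = 1 carry 1
  1+0+1 = 0 carry 1
  1+1+1 = 1 carry 1
  1+1+1 = 1 carry 1
  1+1+1 = 1 carry 1
  1+1+1 = 1 carry 1
  0+0+1 = 1
  1+1 = 0 carry 1
  1+1+1 = 1 carry 1
  final carry 1

0b110111110100100111101000011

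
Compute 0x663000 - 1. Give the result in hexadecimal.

The trailing 3 digits are 0, so subtracting 1 borrows through: they become F and the next digit up decrements.

0x662fff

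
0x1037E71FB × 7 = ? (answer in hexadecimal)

0x718751DDD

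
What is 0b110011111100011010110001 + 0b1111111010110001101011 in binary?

0b1000011110111001100011100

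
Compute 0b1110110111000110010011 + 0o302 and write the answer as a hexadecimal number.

0b1110110111000110010011 = 0x3b7193 in hexadecimal.
0o302 = 0xc2 in hexadecimal.
Add column by column in base 16, right to left:
  3+2 = 5
  9+c = 5 carry 1
  1+0+1 = 2
  7+0 = 7
  b+0 = b
  3+0 = 3

0x3b7255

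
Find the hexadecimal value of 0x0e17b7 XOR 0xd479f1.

0xda6e46

XOR each hex digit independently (no carries):
  0^d=d, e^4=a, 1^7=6, 7^9=e, b^f=4, 7^1=6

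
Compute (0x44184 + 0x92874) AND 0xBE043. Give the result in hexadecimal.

Add column by column in base 16, right to left:
  4+4 = 8
  8+7 = F
  1+8 = 9
  4+2 = 6
  4+9 = D
Sum = 0xD69F8; now AND with 0xBE043:
  D&B=9, 6&E=6, 9&0=0, F&4=4, 8&3=0

0x96040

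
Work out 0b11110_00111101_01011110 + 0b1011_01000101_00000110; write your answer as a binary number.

Add column by column in base 2, right to left:
  0+0 = 0
  1+1 = 0 carry 1
  1+1+1 = 1 carry 1
  1+0+1 = 0 carry 1
  1+0+1 = 0 carry 1
  0+0+1 = 1
  1+0 = 1
  0+0 = 0
  1+1 = 0 carry 1
  0+0+1 = 1
  1+1 = 0 carry 1
  1+0+1 = 0 carry 1
  1+0+1 = 0 carry 1
  1+0+1 = 0 carry 1
  0+1+1 = 0 carry 1
  0+0+1 = 1
  0+1 = 1
  1+1 = 0 carry 1
  1+0+1 = 0 carry 1
  1+1+1 = 1 carry 1
  1+0+1 = 0 carry 1
  final carry 1

0b1010011000001001100100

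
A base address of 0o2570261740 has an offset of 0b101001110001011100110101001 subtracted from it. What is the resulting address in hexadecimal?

0x10a8aa37

0o2570261740 = 0x15e163e0 in hexadecimal.
0b101001110001011100110101001 = 0x538b9a9 in hexadecimal.
Subtract column by column in base 16:
  0-9 → 7 (borrow)
  e-a-1 → 3
  3-9 → a (borrow)
  6-b-1 → a (borrow)
  1-8-1 → 8 (borrow)
  e-3-1 → a
  5-5 → 0
  1-0 → 1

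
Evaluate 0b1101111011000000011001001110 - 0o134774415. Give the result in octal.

0o1436006501

0b1101111011000000011001001110 = 0o1573003116 in octal.
Subtract column by column in base 8:
  6-5 → 1
  1-1 → 0
  1-4 → 5 (borrow)
  3-4-1 → 6 (borrow)
  0-7-1 → 0 (borrow)
  0-7-1 → 0 (borrow)
  3-4-1 → 6 (borrow)
  7-3-1 → 3
  5-1 → 4
  1-0 → 1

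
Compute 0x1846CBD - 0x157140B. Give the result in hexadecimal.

0x2D58B2

Subtract column by column in base 16:
  D-B → 2
  B-0 → B
  C-4 → 8
  6-1 → 5
  4-7 → D (borrow)
  8-5-1 → 2
  1-1 → 0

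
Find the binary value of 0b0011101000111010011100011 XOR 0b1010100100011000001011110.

0b1001001100100010010111101

XOR bit by bit (1 where the bits differ):
  0011101000111010011100011
^ 1010100100011000001011110
= 1001001100100010010111101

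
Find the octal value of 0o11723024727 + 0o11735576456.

0o23660623405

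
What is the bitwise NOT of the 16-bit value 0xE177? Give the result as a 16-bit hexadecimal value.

Each hex digit d becomes F−d:
  E→1, 1→E, 7→8, 7→8

0x1E88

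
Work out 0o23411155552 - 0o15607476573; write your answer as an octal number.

Subtract column by column in base 8:
  2-3 → 7 (borrow)
  5-7-1 → 5 (borrow)
  5-5-1 → 7 (borrow)
  5-6-1 → 6 (borrow)
  5-7-1 → 5 (borrow)
  1-4-1 → 4 (borrow)
  1-7-1 → 1 (borrow)
  1-0-1 → 0
  4-6 → 6 (borrow)
  3-5-1 → 5 (borrow)
  2-1-1 → 0

0o5601456757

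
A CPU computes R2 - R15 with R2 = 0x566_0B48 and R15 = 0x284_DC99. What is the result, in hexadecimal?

Subtract column by column in base 16:
  8-9 → F (borrow)
  4-9-1 → A (borrow)
  B-C-1 → E (borrow)
  0-D-1 → 2 (borrow)
  6-4-1 → 1
  6-8 → E (borrow)
  5-2-1 → 2

0x2E12EAF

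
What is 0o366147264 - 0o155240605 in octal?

Subtract column by column in base 8:
  4-5 → 7 (borrow)
  6-0-1 → 5
  2-6 → 4 (borrow)
  7-0-1 → 6
  4-4 → 0
  1-2 → 7 (borrow)
  6-5-1 → 0
  6-5 → 1
  3-1 → 2

0o210706457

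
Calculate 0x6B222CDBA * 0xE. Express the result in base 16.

Multiply each base-16 digit by 14, carrying:
  A×14 = 140 → write C carry 8
  B×14+8 = 162 → write 2 carry 10
  D×14+10 = 192 → write 0 carry 12
  C×14+12 = 180 → write 4 carry 11
  2×14+11 = 39 → write 7 carry 2
  2×14+2 = 30 → write E carry 1
  2×14+1 = 29 → write D carry 1
  B×14+1 = 155 → write B carry 9
  6×14+9 = 93 → write D carry 5
  remaining carry: 5

0x5DBDE7402C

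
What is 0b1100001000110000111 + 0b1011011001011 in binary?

Add column by column in base 2, right to left:
  1+1 = 0 carry 1
  1+1+1 = 1 carry 1
  1+0+1 = 0 carry 1
  0+1+1 = 0 carry 1
  0+0+1 = 1
  0+0 = 0
  0+1 = 1
  1+1 = 0 carry 1
  1+0+1 = 0 carry 1
  0+1+1 = 0 carry 1
  0+1+1 = 0 carry 1
  0+0+1 = 1
  1+1 = 0 carry 1
  0+0+1 = 1
  0+0 = 0
  0+0 = 0
  0+0 = 0
  1+0 = 1
  1+0 = 1

0b1100010100001010010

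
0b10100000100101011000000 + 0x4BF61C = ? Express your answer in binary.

0b100111000100000011011100

0x4BF61C = 0b10010111111011000011100 in binary.
Add column by column in base 2, right to left:
  0+0 = 0
  0+0 = 0
  0+1 = 1
  0+1 = 1
  0+1 = 1
  0+0 = 0
  1+0 = 1
  1+0 = 1
  0+0 = 0
  1+1 = 0 carry 1
  0+1+1 = 0 carry 1
  1+0+1 = 0 carry 1
  0+1+1 = 0 carry 1
  0+1+1 = 0 carry 1
  1+1+1 = 1 carry 1
  0+1+1 = 0 carry 1
  0+1+1 = 0 carry 1
  0+1+1 = 0 carry 1
  0+0+1 = 1
  0+1 = 1
  1+0 = 1
  0+0 = 0
  1+1 = 0 carry 1
  final carry 1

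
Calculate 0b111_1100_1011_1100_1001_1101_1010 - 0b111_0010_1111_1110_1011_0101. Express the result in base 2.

Subtract column by column in base 2:
  0-1 → 1 (borrow)
  1-0-1 → 0
  0-1 → 1 (borrow)
  1-0-1 → 0
  1-1 → 0
  0-1 → 1 (borrow)
  1-0-1 → 0
  1-1 → 0
  1-0 → 1
  0-1 → 1 (borrow)
  0-1-1 → 0 (borrow)
  1-1-1 → 1 (borrow)
  0-1-1 → 0 (borrow)
  0-1-1 → 0 (borrow)
  1-1-1 → 1 (borrow)
  1-1-1 → 1 (borrow)
  1-0-1 → 0
  1-1 → 0
  0-0 → 0
  1-0 → 1
  0-1 → 1 (borrow)
  0-1-1 → 0 (borrow)
  1-1-1 → 1 (borrow)
  1-0-1 → 0
  1-0 → 1
  1-0 → 1
  1-0 → 1

0b111010110001100101100100101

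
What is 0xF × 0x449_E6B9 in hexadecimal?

Multiply each base-16 digit by 15, carrying:
  9×15 = 135 → write 7 carry 8
  B×15+8 = 173 → write D carry 10
  6×15+10 = 100 → write 4 carry 6
  E×15+6 = 216 → write 8 carry 13
  9×15+13 = 148 → write 4 carry 9
  4×15+9 = 69 → write 5 carry 4
  4×15+4 = 64 → write 0 carry 4
  remaining carry: 4

0x405484D7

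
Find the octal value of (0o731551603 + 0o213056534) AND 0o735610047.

Add column by column in base 8, right to left:
  3+4 = 7
  0+3 = 3
  6+5 = 3 carry 1
  1+6+1 = 0 carry 1
  5+5+1 = 3 carry 1
  5+0+1 = 6
  1+3 = 4
  3+1 = 4
  7+2 = 1 carry 1
  final carry 1
Sum = 0o1144630337; now AND with 0o735610047:
  1&0=0, 1&7=1, 4&3=0, 4&5=4, 6&6=6, 3&1=1, 0&0=0, 3&0=0, 3&4=0, 7&7=7

0o104610007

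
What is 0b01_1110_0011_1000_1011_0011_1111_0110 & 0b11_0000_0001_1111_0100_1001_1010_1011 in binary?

0b010000000110000000000110100010

AND bit by bit (1 only where both bits are 1):
  011110001110001011001111110110
& 110000000111110100100110101011
= 010000000110000000000110100010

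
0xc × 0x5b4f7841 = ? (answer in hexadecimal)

0x447b9a30c

Multiply each base-16 digit by 12, carrying:
  1×12 = 12 → write c
  4×12 = 48 → write 0 carry 3
  8×12+3 = 99 → write 3 carry 6
  7×12+6 = 90 → write a carry 5
  f×12+5 = 185 → write 9 carry 11
  4×12+11 = 59 → write b carry 3
  b×12+3 = 135 → write 7 carry 8
  5×12+8 = 68 → write 4 carry 4
  remaining carry: 4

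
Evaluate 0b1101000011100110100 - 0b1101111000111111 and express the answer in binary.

0b1011010100011110101

Subtract column by column in base 2:
  0-1 → 1 (borrow)
  0-1-1 → 0 (borrow)
  1-1-1 → 1 (borrow)
  0-1-1 → 0 (borrow)
  1-1-1 → 1 (borrow)
  1-1-1 → 1 (borrow)
  0-0-1 → 1 (borrow)
  0-0-1 → 1 (borrow)
  1-0-1 → 0
  1-1 → 0
  1-1 → 0
  0-1 → 1 (borrow)
  0-1-1 → 0 (borrow)
  0-0-1 → 1 (borrow)
  0-1-1 → 0 (borrow)
  1-1-1 → 1 (borrow)
  0-0-1 → 1 (borrow)
  1-0-1 → 0
  1-0 → 1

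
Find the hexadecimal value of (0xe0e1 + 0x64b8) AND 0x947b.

Add column by column in base 16, right to left:
  1+8 = 9
  e+b = 9 carry 1
  0+4+1 = 5
  e+6 = 4 carry 1
  final carry 1
Sum = 0x14599; now AND with 0x947b:
  1&0=0, 4&9=0, 5&4=4, 9&7=1, 9&b=9

0x419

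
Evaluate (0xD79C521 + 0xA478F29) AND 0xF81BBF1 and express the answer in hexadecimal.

0x7811040

Add column by column in base 16, right to left:
  1+9 = A
  2+2 = 4
  5+F = 4 carry 1
  C+8+1 = 5 carry 1
  9+7+1 = 1 carry 1
  7+4+1 = C
  D+A = 7 carry 1
  final carry 1
Sum = 0x17C1544A; now AND with 0xF81BBF1:
  1&0=0, 7&F=7, C&8=8, 1&1=1, 5&B=1, 4&B=0, 4&F=4, A&1=0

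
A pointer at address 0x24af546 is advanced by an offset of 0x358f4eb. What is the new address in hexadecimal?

Add column by column in base 16, right to left:
  6+b = 1 carry 1
  4+e+1 = 3 carry 1
  5+4+1 = a
  f+f = e carry 1
  a+8+1 = 3 carry 1
  4+5+1 = a
  2+3 = 5

0x5a3ea31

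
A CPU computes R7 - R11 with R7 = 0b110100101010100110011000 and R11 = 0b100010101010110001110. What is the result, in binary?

0b110000010101010000001010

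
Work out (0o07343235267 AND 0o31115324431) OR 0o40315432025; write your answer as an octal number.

0o41315636025

0o07343235267 AND 0o31115324431 = 0o01101224021.
Then OR with 0o40315432025.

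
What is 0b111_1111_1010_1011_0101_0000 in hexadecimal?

0x7FAB50

Group the bits into nibbles: 0111 1111 1010 1011 0101 0000 → 7FAB50.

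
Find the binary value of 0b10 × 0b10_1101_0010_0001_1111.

Multiply each base-2 digit by 2, carrying:
  1×2 = 2 → write 0 carry 1
  1×2+1 = 3 → write 1 carry 1
  1×2+1 = 3 → write 1 carry 1
  1×2+1 = 3 → write 1 carry 1
  1×2+1 = 3 → write 1 carry 1
  0×2+1 = 1 → write 1
  0×2 = 0 → write 0
  0×2 = 0 → write 0
  0×2 = 0 → write 0
  1×2 = 2 → write 0 carry 1
  0×2+1 = 1 → write 1
  0×2 = 0 → write 0
  1×2 = 2 → write 0 carry 1
  0×2+1 = 1 → write 1
  1×2 = 2 → write 0 carry 1
  1×2+1 = 3 → write 1 carry 1
  0×2+1 = 1 → write 1
  1×2 = 2 → write 0 carry 1
  remaining carry: 1

0b1011010010000111110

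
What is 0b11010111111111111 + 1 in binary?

The trailing 12 digits are 1 (max in base 2), so adding 1 cascades: they roll to 0 and the next digit up increments.

0b11011000000000000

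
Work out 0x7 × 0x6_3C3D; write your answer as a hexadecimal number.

0x2BA5AB

Multiply each base-16 digit by 7, carrying:
  D×7 = 91 → write B carry 5
  3×7+5 = 26 → write A carry 1
  C×7+1 = 85 → write 5 carry 5
  3×7+5 = 26 → write A carry 1
  6×7+1 = 43 → write B carry 2
  remaining carry: 2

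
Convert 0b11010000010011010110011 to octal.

Group the bits in threes: 011 010 000 010 011 010 110 011 → 32023263.

0o32023263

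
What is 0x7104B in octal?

Expand each hex digit to 4 bits: 7=0111 1=0001 0=0000 4=0100 B=1011.
Group the bits in threes: 001 110 001 000 001 001 011 → 1610113.

0o1610113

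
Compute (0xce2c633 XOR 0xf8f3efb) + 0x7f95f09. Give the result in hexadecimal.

0xb6757d1

First 0xce2c633 XOR 0xf8f3efb = 0x36df8c8.
Add column by column in base 16, right to left:
  8+9 = 1 carry 1
  c+0+1 = d
  8+f = 7 carry 1
  f+5+1 = 5 carry 1
  d+9+1 = 7 carry 1
  6+f+1 = 6 carry 1
  3+7+1 = b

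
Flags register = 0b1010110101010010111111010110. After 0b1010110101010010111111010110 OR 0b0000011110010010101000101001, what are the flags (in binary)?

0b1010111111010010111111111111

OR bit by bit (1 where either bit is 1):
  1010110101010010111111010110
| 0000011110010010101000101001
= 1010111111010010111111111111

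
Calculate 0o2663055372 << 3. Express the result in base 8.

0o26630553720

Shifting left by 3 bits = 1 oct digit: append 1 zero.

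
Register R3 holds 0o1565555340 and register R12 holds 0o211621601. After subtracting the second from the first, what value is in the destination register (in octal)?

0o1353733537

Subtract column by column in base 8:
  0-1 → 7 (borrow)
  4-0-1 → 3
  3-6 → 5 (borrow)
  5-1-1 → 3
  5-2 → 3
  5-6 → 7 (borrow)
  5-1-1 → 3
  6-1 → 5
  5-2 → 3
  1-0 → 1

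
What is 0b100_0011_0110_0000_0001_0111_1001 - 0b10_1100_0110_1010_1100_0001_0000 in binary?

Subtract column by column in base 2:
  1-0 → 1
  0-0 → 0
  0-0 → 0
  1-0 → 1
  1-1 → 0
  1-0 → 1
  1-0 → 1
  0-0 → 0
  1-0 → 1
  0-0 → 0
  0-1 → 1 (borrow)
  0-1-1 → 0 (borrow)
  0-0-1 → 1 (borrow)
  0-1-1 → 0 (borrow)
  0-0-1 → 1 (borrow)
  0-1-1 → 0 (borrow)
  0-0-1 → 1 (borrow)
  1-1-1 → 1 (borrow)
  1-1-1 → 1 (borrow)
  0-0-1 → 1 (borrow)
  1-0-1 → 0
  1-0 → 1
  0-1 → 1 (borrow)
  0-1-1 → 0 (borrow)
  0-0-1 → 1 (borrow)
  0-1-1 → 0 (borrow)
  1-0-1 → 0

0b1011011110101010101101001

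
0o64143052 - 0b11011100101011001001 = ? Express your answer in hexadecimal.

0o64143052 = 0xD0C62A in hexadecimal.
0b11011100101011001001 = 0xDCAC9 in hexadecimal.
Subtract column by column in base 16:
  A-9 → 1
  2-C → 6 (borrow)
  6-A-1 → B (borrow)
  C-C-1 → F (borrow)
  0-D-1 → 2 (borrow)
  D-0-1 → C

0xC2FB61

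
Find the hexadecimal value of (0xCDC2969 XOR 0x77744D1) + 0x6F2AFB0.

0x129E1D68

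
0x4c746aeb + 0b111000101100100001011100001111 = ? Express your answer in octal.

0o20511500772

0x4c746aeb = 0o11435065353 in octal.
0b111000101100100001011100001111 = 0o7054413417 in octal.
Add column by column in base 8, right to left:
  3+7 = 2 carry 1
  5+1+1 = 7
  3+4 = 7
  5+3 = 0 carry 1
  6+1+1 = 0 carry 1
  0+4+1 = 5
  5+4 = 1 carry 1
  3+5+1 = 1 carry 1
  4+0+1 = 5
  1+7 = 0 carry 1
  1+0+1 = 2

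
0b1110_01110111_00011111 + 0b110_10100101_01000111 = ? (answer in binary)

0b101010001110001100110

Add column by column in base 2, right to left:
  1+1 = 0 carry 1
  1+1+1 = 1 carry 1
  1+1+1 = 1 carry 1
  1+0+1 = 0 carry 1
  1+0+1 = 0 carry 1
  0+0+1 = 1
  0+1 = 1
  0+0 = 0
  1+1 = 0 carry 1
  1+0+1 = 0 carry 1
  1+1+1 = 1 carry 1
  0+0+1 = 1
  1+0 = 1
  1+1 = 0 carry 1
  1+0+1 = 0 carry 1
  0+1+1 = 0 carry 1
  0+0+1 = 1
  1+1 = 0 carry 1
  1+1+1 = 1 carry 1
  1+0+1 = 0 carry 1
  final carry 1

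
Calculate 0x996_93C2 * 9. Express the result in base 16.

0x564B31D2

Multiply each base-16 digit by 9, carrying:
  2×9 = 18 → write 2 carry 1
  C×9+1 = 109 → write D carry 6
  3×9+6 = 33 → write 1 carry 2
  9×9+2 = 83 → write 3 carry 5
  6×9+5 = 59 → write B carry 3
  9×9+3 = 84 → write 4 carry 5
  9×9+5 = 86 → write 6 carry 5
  remaining carry: 5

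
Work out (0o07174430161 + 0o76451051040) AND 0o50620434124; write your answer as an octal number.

Add column by column in base 8, right to left:
  1+0 = 1
  6+4 = 2 carry 1
  1+0+1 = 2
  0+1 = 1
  3+5 = 0 carry 1
  4+0+1 = 5
  4+1 = 5
  7+5 = 4 carry 1
  1+4+1 = 6
  7+6 = 5 carry 1
  0+7+1 = 0 carry 1
  final carry 1
Sum = 0o105645501221; now AND with 0o50620434124:
  1&0=0, 0&5=0, 5&0=0, 6&6=6, 4&2=0, 5&0=0, 5&4=4, 0&3=0, 1&4=0, 2&1=0, 2&2=2, 1&4=0

0o600400020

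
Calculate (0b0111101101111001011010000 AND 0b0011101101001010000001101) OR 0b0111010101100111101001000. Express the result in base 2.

0b111111101101111101001000

0b0111101101111001011010000 AND 0b0011101101001010000001101 = 0b0011101101001000000000000.
Then OR with 0b0111010101100111101001000.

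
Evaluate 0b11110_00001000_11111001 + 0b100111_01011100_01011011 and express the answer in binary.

0b10001010110010101010100

Add column by column in base 2, right to left:
  1+1 = 0 carry 1
  0+1+1 = 0 carry 1
  0+0+1 = 1
  1+1 = 0 carry 1
  1+1+1 = 1 carry 1
  1+0+1 = 0 carry 1
  1+1+1 = 1 carry 1
  1+0+1 = 0 carry 1
  0+0+1 = 1
  0+0 = 0
  0+1 = 1
  1+1 = 0 carry 1
  0+1+1 = 0 carry 1
  0+0+1 = 1
  0+1 = 1
  0+0 = 0
  0+1 = 1
  1+1 = 0 carry 1
  1+1+1 = 1 carry 1
  1+0+1 = 0 carry 1
  1+0+1 = 0 carry 1
  0+1+1 = 0 carry 1
  final carry 1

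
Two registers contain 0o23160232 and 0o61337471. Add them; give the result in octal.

Add column by column in base 8, right to left:
  2+1 = 3
  3+7 = 2 carry 1
  2+4+1 = 7
  0+7 = 7
  6+3 = 1 carry 1
  1+3+1 = 5
  3+1 = 4
  2+6 = 0 carry 1
  final carry 1

0o104517723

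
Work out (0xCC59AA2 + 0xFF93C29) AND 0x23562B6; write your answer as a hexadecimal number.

Add column by column in base 16, right to left:
  2+9 = B
  A+2 = C
  A+C = 6 carry 1
  9+3+1 = D
  5+9 = E
  C+F = B carry 1
  C+F+1 = C carry 1
  final carry 1
Sum = 0x1CBED6CB; now AND with 0x23562B6:
  1&0=0, C&2=0, B&3=3, E&5=4, D&6=4, 6&2=2, C&B=8, B&6=2

0x344282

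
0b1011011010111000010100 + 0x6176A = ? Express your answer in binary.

0x6176A = 0b1100001011101101010 in binary.
Add column by column in base 2, right to left:
  0+0 = 0
  0+1 = 1
  1+0 = 1
  0+1 = 1
  1+0 = 1
  0+1 = 1
  0+1 = 1
  0+0 = 0
  0+1 = 1
  1+1 = 0 carry 1
  1+1+1 = 1 carry 1
  1+0+1 = 0 carry 1
  0+1+1 = 0 carry 1
  1+0+1 = 0 carry 1
  0+0+1 = 1
  1+0 = 1
  1+0 = 1
  0+1 = 1
  1+1 = 0 carry 1
  1+0+1 = 0 carry 1
  0+0+1 = 1
  1+0 = 1

0b1100111100010101111110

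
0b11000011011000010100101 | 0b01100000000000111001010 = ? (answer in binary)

0b11100011011000111101111

OR bit by bit (1 where either bit is 1):
  11000011011000010100101
| 01100000000000111001010
= 11100011011000111101111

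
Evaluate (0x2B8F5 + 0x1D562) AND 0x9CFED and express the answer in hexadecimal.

0x8E45

Add column by column in base 16, right to left:
  5+2 = 7
  F+6 = 5 carry 1
  8+5+1 = E
  B+D = 8 carry 1
  2+1+1 = 4
Sum = 0x48E57; now AND with 0x9CFED:
  4&9=0, 8&C=8, E&F=E, 5&E=4, 7&D=5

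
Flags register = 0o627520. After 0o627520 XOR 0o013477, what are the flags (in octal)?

0o634157

XOR each oct digit independently (no carries):
  6^0=6, 2^1=3, 7^3=4, 5^4=1, 2^7=5, 0^7=7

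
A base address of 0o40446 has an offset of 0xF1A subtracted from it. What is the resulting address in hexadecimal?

0o40446 = 0x4126 in hexadecimal.
Subtract column by column in base 16:
  6-A → C (borrow)
  2-1-1 → 0
  1-F → 2 (borrow)
  4-0-1 → 3

0x320C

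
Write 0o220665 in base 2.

0b10010000110110101

Each octal digit is 3 bits: 2=010 2=010 0=000 6=110 6=110 5=101.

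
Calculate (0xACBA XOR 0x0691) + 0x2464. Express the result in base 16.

0xCE8F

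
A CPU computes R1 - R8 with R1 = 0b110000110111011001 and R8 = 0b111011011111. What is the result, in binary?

0b101111111011111010

Subtract column by column in base 2:
  1-1 → 0
  0-1 → 1 (borrow)
  0-1-1 → 0 (borrow)
  1-1-1 → 1 (borrow)
  1-1-1 → 1 (borrow)
  0-0-1 → 1 (borrow)
  1-1-1 → 1 (borrow)
  1-1-1 → 1 (borrow)
  1-0-1 → 0
  0-1 → 1 (borrow)
  1-1-1 → 1 (borrow)
  1-1-1 → 1 (borrow)
  0-0-1 → 1 (borrow)
  0-0-1 → 1 (borrow)
  0-0-1 → 1 (borrow)
  0-0-1 → 1 (borrow)
  1-0-1 → 0
  1-0 → 1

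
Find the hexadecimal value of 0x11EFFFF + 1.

The trailing 4 digits are F (max in base 16), so adding 1 cascades: they roll to 0 and the next digit up increments.

0x11F0000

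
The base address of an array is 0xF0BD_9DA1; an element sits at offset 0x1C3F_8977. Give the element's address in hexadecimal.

0x10CFD2718

Add column by column in base 16, right to left:
  1+7 = 8
  A+7 = 1 carry 1
  D+9+1 = 7 carry 1
  9+8+1 = 2 carry 1
  D+F+1 = D carry 1
  B+3+1 = F
  0+C = C
  F+1 = 0 carry 1
  final carry 1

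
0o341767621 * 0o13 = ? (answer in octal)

0o4665645473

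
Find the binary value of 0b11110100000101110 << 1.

Left shift by 1: append 1 zero bit.

0b111101000001011100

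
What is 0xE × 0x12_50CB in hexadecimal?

0x1006B1A

Multiply each base-16 digit by 14, carrying:
  B×14 = 154 → write A carry 9
  C×14+9 = 177 → write 1 carry 11
  0×14+11 = 11 → write B
  5×14 = 70 → write 6 carry 4
  2×14+4 = 32 → write 0 carry 2
  1×14+2 = 16 → write 0 carry 1
  remaining carry: 1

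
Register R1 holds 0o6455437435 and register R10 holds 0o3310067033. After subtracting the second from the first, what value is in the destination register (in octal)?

Subtract column by column in base 8:
  5-3 → 2
  3-3 → 0
  4-0 → 4
  7-7 → 0
  3-6 → 5 (borrow)
  4-0-1 → 3
  5-0 → 5
  5-1 → 4
  4-3 → 1
  6-3 → 3

0o3145350402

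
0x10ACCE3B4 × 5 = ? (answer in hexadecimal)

Multiply each base-16 digit by 5, carrying:
  4×5 = 20 → write 4 carry 1
  B×5+1 = 56 → write 8 carry 3
  3×5+3 = 18 → write 2 carry 1
  E×5+1 = 71 → write 7 carry 4
  C×5+4 = 64 → write 0 carry 4
  C×5+4 = 64 → write 0 carry 4
  A×5+4 = 54 → write 6 carry 3
  0×5+3 = 3 → write 3
  1×5 = 5 → write 5

0x536007284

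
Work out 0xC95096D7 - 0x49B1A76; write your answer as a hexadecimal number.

Subtract column by column in base 16:
  7-6 → 1
  D-7 → 6
  6-A → C (borrow)
  9-1-1 → 7
  0-B → 5 (borrow)
  5-9-1 → B (borrow)
  9-4-1 → 4
  C-0 → C

0xC4B57C61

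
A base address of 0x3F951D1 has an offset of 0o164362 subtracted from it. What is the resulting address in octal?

0o376064337

0x3F951D1 = 0o376250721 in octal.
Subtract column by column in base 8:
  1-2 → 7 (borrow)
  2-6-1 → 3 (borrow)
  7-3-1 → 3
  0-4 → 4 (borrow)
  5-6-1 → 6 (borrow)
  2-1-1 → 0
  6-0 → 6
  7-0 → 7
  3-0 → 3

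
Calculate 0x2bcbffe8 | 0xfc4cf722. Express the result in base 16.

OR each hex digit independently (no carries):
  2|f=f, b|c=f, c|4=c, b|c=f, f|f=f, f|7=f, e|2=e, 8|2=a

0xffcfffea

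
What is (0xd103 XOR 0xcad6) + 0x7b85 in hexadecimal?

First 0xd103 XOR 0xcad6 = 0x1bd5.
Add column by column in base 16, right to left:
  5+5 = a
  d+8 = 5 carry 1
  b+b+1 = 7 carry 1
  1+7+1 = 9

0x975a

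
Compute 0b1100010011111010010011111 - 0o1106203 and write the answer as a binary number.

0b1100001010110100000011100

0o1106203 = 0b1001000110010000011 in binary.
Subtract column by column in base 2:
  1-1 → 0
  1-1 → 0
  1-0 → 1
  1-0 → 1
  1-0 → 1
  0-0 → 0
  0-0 → 0
  1-1 → 0
  0-0 → 0
  0-0 → 0
  1-1 → 0
  0-1 → 1 (borrow)
  1-0-1 → 0
  1-0 → 1
  1-0 → 1
  1-1 → 0
  1-0 → 1
  0-0 → 0
  0-1 → 1 (borrow)
  1-0-1 → 0
  0-0 → 0
  0-0 → 0
  0-0 → 0
  1-0 → 1
  1-0 → 1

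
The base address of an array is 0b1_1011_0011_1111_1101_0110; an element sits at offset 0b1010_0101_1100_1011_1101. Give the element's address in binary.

Add column by column in base 2, right to left:
  0+1 = 1
  1+0 = 1
  1+1 = 0 carry 1
  0+1+1 = 0 carry 1
  1+1+1 = 1 carry 1
  0+1+1 = 0 carry 1
  1+0+1 = 0 carry 1
  1+1+1 = 1 carry 1
  1+0+1 = 0 carry 1
  1+0+1 = 0 carry 1
  1+1+1 = 1 carry 1
  1+1+1 = 1 carry 1
  1+1+1 = 1 carry 1
  1+0+1 = 0 carry 1
  0+1+1 = 0 carry 1
  0+0+1 = 1
  1+0 = 1
  1+1 = 0 carry 1
  0+0+1 = 1
  1+1 = 0 carry 1
  1+0+1 = 0 carry 1
  final carry 1

0b1001011001110010010011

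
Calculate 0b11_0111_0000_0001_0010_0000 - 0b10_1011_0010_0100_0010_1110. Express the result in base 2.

Subtract column by column in base 2:
  0-0 → 0
  0-1 → 1 (borrow)
  0-1-1 → 0 (borrow)
  0-1-1 → 0 (borrow)
  0-0-1 → 1 (borrow)
  1-1-1 → 1 (borrow)
  0-0-1 → 1 (borrow)
  0-0-1 → 1 (borrow)
  1-0-1 → 0
  0-0 → 0
  0-1 → 1 (borrow)
  0-0-1 → 1 (borrow)
  0-0-1 → 1 (borrow)
  0-1-1 → 0 (borrow)
  0-0-1 → 1 (borrow)
  0-0-1 → 1 (borrow)
  1-1-1 → 1 (borrow)
  1-1-1 → 1 (borrow)
  1-0-1 → 0
  0-1 → 1 (borrow)
  1-0-1 → 0
  1-1 → 0

0b10111101110011110010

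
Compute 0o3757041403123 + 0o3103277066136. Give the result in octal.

Add column by column in base 8, right to left:
  3+6 = 1 carry 1
  2+3+1 = 6
  1+1 = 2
  3+6 = 1 carry 1
  0+6+1 = 7
  4+0 = 4
  1+7 = 0 carry 1
  4+7+1 = 4 carry 1
  0+2+1 = 3
  7+3 = 2 carry 1
  5+0+1 = 6
  7+1 = 0 carry 1
  3+3+1 = 7

0o7062340471261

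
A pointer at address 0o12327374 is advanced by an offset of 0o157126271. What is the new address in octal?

0o171455665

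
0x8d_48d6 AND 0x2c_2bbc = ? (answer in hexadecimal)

0x0c0894

AND each hex digit independently (no carries):
  8&2=0, d&c=c, 4&2=0, 8&b=8, d&b=9, 6&c=4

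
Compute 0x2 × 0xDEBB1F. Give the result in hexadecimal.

0x1BD763E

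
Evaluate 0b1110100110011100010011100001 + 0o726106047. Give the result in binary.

0o726106047 = 0b111010110001000110000100111 in binary.
Add column by column in base 2, right to left:
  1+1 = 0 carry 1
  0+1+1 = 0 carry 1
  0+1+1 = 0 carry 1
  0+0+1 = 1
  0+0 = 0
  1+1 = 0 carry 1
  1+0+1 = 0 carry 1
  1+0+1 = 0 carry 1
  0+0+1 = 1
  0+0 = 0
  1+1 = 0 carry 1
  0+1+1 = 0 carry 1
  0+0+1 = 1
  0+0 = 0
  1+0 = 1
  1+1 = 0 carry 1
  1+0+1 = 0 carry 1
  0+0+1 = 1
  0+0 = 0
  1+1 = 0 carry 1
  1+1+1 = 1 carry 1
  0+0+1 = 1
  0+1 = 1
  1+0 = 1
  0+1 = 1
  1+1 = 0 carry 1
  1+1+1 = 1 carry 1
  1+0+1 = 0 carry 1
  final carry 1

0b10101111100100101000100001000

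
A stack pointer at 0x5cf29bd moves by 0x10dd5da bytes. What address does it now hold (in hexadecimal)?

Add column by column in base 16, right to left:
  d+a = 7 carry 1
  b+d+1 = 9 carry 1
  9+5+1 = f
  2+d = f
  f+d = c carry 1
  c+0+1 = d
  5+1 = 6

0x6dcff97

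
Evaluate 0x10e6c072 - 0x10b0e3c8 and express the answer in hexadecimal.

0x35dcaa

Subtract column by column in base 16:
  2-8 → a (borrow)
  7-c-1 → a (borrow)
  0-3-1 → c (borrow)
  c-e-1 → d (borrow)
  6-0-1 → 5
  e-b → 3
  0-0 → 0
  1-1 → 0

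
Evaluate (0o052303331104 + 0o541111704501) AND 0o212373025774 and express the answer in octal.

Add column by column in base 8, right to left:
  4+1 = 5
  0+0 = 0
  1+5 = 6
  1+4 = 5
  3+0 = 3
  3+7 = 2 carry 1
  3+1+1 = 5
  0+1 = 1
  3+1 = 4
  2+1 = 3
  5+4 = 1 carry 1
  0+5+1 = 6
Sum = 0o613415235605; now AND with 0o212373025774:
  6&2=2, 1&1=1, 3&2=2, 4&3=0, 1&7=1, 5&3=1, 2&0=0, 3&2=2, 5&5=5, 6&7=6, 0&7=0, 5&4=4

0o212011025604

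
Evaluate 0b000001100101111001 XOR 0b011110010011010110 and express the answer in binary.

0b011111110110101111

XOR bit by bit (1 where the bits differ):
  000001100101111001
^ 011110010011010110
= 011111110110101111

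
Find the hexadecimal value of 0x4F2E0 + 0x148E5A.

Add column by column in base 16, right to left:
  0+A = A
  E+5 = 3 carry 1
  2+E+1 = 1 carry 1
  F+8+1 = 8 carry 1
  4+4+1 = 9
  0+1 = 1

0x19813A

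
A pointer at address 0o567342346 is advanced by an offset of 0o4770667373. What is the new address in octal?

Add column by column in base 8, right to left:
  6+3 = 1 carry 1
  4+7+1 = 4 carry 1
  3+3+1 = 7
  2+7 = 1 carry 1
  4+6+1 = 3 carry 1
  3+6+1 = 2 carry 1
  7+0+1 = 0 carry 1
  6+7+1 = 6 carry 1
  5+7+1 = 5 carry 1
  0+4+1 = 5

0o5560231741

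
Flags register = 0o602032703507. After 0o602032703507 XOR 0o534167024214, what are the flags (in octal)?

XOR each oct digit independently (no carries):
  6^5=3, 0^3=3, 2^4=6, 0^1=1, 3^6=5, 2^7=5, 7^0=7, 0^2=2, 3^4=7, 5^2=7, 0^1=1, 7^4=3

0o336155727713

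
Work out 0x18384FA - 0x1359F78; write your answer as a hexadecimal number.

0x4DE582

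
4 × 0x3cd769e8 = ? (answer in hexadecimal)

0xf35da7a0

Multiply each base-16 digit by 4, carrying:
  8×4 = 32 → write 0 carry 2
  e×4+2 = 58 → write a carry 3
  9×4+3 = 39 → write 7 carry 2
  6×4+2 = 26 → write a carry 1
  7×4+1 = 29 → write d carry 1
  d×4+1 = 53 → write 5 carry 3
  c×4+3 = 51 → write 3 carry 3
  3×4+3 = 15 → write f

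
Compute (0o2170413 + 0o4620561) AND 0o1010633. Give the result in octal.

0o1010030

Add column by column in base 8, right to left:
  3+1 = 4
  1+6 = 7
  4+5 = 1 carry 1
  0+0+1 = 1
  7+2 = 1 carry 1
  1+6+1 = 0 carry 1
  2+4+1 = 7
Sum = 0o7011174; now AND with 0o1010633:
  7&1=1, 0&0=0, 1&1=1, 1&0=0, 1&6=0, 7&3=3, 4&3=0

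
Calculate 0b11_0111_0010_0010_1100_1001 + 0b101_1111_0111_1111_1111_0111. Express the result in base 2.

Add column by column in base 2, right to left:
  1+1 = 0 carry 1
  0+1+1 = 0 carry 1
  0+1+1 = 0 carry 1
  1+0+1 = 0 carry 1
  0+1+1 = 0 carry 1
  0+1+1 = 0 carry 1
  1+1+1 = 1 carry 1
  1+1+1 = 1 carry 1
  0+1+1 = 0 carry 1
  1+1+1 = 1 carry 1
  0+1+1 = 0 carry 1
  0+1+1 = 0 carry 1
  0+1+1 = 0 carry 1
  1+1+1 = 1 carry 1
  0+1+1 = 0 carry 1
  0+0+1 = 1
  1+1 = 0 carry 1
  1+1+1 = 1 carry 1
  1+1+1 = 1 carry 1
  0+1+1 = 0 carry 1
  1+1+1 = 1 carry 1
  1+0+1 = 0 carry 1
  0+1+1 = 0 carry 1
  final carry 1

0b100101101010001011000000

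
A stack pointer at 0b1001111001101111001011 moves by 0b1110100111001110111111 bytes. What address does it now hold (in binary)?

Add column by column in base 2, right to left:
  1+1 = 0 carry 1
  1+1+1 = 1 carry 1
  0+1+1 = 0 carry 1
  1+1+1 = 1 carry 1
  0+1+1 = 0 carry 1
  0+1+1 = 0 carry 1
  1+0+1 = 0 carry 1
  1+1+1 = 1 carry 1
  1+1+1 = 1 carry 1
  1+1+1 = 1 carry 1
  0+0+1 = 1
  1+0 = 1
  1+1 = 0 carry 1
  0+1+1 = 0 carry 1
  0+1+1 = 0 carry 1
  1+0+1 = 0 carry 1
  1+0+1 = 0 carry 1
  1+1+1 = 1 carry 1
  1+0+1 = 0 carry 1
  0+1+1 = 0 carry 1
  0+1+1 = 0 carry 1
  1+1+1 = 1 carry 1
  final carry 1

0b11000100000111110001010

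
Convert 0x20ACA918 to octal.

0o4053124430

Expand each hex digit to 4 bits: 2=0010 0=0000 A=1010 C=1100 A=1010 9=1001 1=0001 8=1000.
Group the bits in threes: 100 000 101 011 001 010 100 100 011 000 → 4053124430.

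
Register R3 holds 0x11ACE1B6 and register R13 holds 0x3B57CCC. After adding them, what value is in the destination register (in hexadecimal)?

0x15625E82

Add column by column in base 16, right to left:
  6+C = 2 carry 1
  B+C+1 = 8 carry 1
  1+C+1 = E
  E+7 = 5 carry 1
  C+5+1 = 2 carry 1
  A+B+1 = 6 carry 1
  1+3+1 = 5
  1+0 = 1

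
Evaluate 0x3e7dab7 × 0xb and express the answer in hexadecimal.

0x2af665dd

Multiply each base-16 digit by 11, carrying:
  7×11 = 77 → write d carry 4
  b×11+4 = 125 → write d carry 7
  a×11+7 = 117 → write 5 carry 7
  d×11+7 = 150 → write 6 carry 9
  7×11+9 = 86 → write 6 carry 5
  e×11+5 = 159 → write f carry 9
  3×11+9 = 42 → write a carry 2
  remaining carry: 2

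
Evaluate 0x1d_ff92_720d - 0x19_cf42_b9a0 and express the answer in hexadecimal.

0x4304fb86d

Subtract column by column in base 16:
  d-0 → d
  0-a → 6 (borrow)
  2-9-1 → 8 (borrow)
  7-b-1 → b (borrow)
  2-2-1 → f (borrow)
  9-4-1 → 4
  f-f → 0
  f-c → 3
  d-9 → 4
  1-1 → 0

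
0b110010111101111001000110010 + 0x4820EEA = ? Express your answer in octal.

0b110010111101111001000110010 = 0o627571062 in octal.
0x4820EEA = 0o440407352 in octal.
Add column by column in base 8, right to left:
  2+2 = 4
  6+5 = 3 carry 1
  0+3+1 = 4
  1+7 = 0 carry 1
  7+0+1 = 0 carry 1
  5+4+1 = 2 carry 1
  7+0+1 = 0 carry 1
  2+4+1 = 7
  6+4 = 2 carry 1
  final carry 1

0o1270200434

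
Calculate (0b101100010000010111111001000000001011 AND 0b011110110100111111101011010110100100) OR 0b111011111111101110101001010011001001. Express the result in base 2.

0b101100010000010111111001000000001011 AND 0b011110110100111111101011010110100100 = 0b001100010000010111101001000000000000.
Then OR with 0b111011111111101110101001010011001001.

0b111111111111111111101001010011001001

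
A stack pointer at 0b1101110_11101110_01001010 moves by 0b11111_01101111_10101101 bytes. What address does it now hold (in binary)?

Add column by column in base 2, right to left:
  0+1 = 1
  1+0 = 1
  0+1 = 1
  1+1 = 0 carry 1
  0+0+1 = 1
  0+1 = 1
  1+0 = 1
  0+1 = 1
  0+1 = 1
  1+1 = 0 carry 1
  1+1+1 = 1 carry 1
  1+1+1 = 1 carry 1
  0+0+1 = 1
  1+1 = 0 carry 1
  1+1+1 = 1 carry 1
  1+0+1 = 0 carry 1
  0+1+1 = 0 carry 1
  1+1+1 = 1 carry 1
  1+1+1 = 1 carry 1
  1+1+1 = 1 carry 1
  0+1+1 = 0 carry 1
  1+0+1 = 0 carry 1
  1+0+1 = 0 carry 1
  final carry 1

0b100011100101110111110111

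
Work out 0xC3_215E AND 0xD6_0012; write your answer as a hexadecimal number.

AND each hex digit independently (no carries):
  C&D=C, 3&6=2, 2&0=0, 1&0=0, 5&1=1, E&2=2

0xC20012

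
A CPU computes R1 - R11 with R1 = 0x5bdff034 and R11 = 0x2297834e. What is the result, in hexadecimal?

Subtract column by column in base 16:
  4-e → 6 (borrow)
  3-4-1 → e (borrow)
  0-3-1 → c (borrow)
  f-8-1 → 6
  f-7 → 8
  d-9 → 4
  b-2 → 9
  5-2 → 3

0x39486ce6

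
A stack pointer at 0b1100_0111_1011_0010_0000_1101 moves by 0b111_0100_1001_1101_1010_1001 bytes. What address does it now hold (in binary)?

0b1001111000100111110110110

Add column by column in base 2, right to left:
  1+1 = 0 carry 1
  0+0+1 = 1
  1+0 = 1
  1+1 = 0 carry 1
  0+0+1 = 1
  0+1 = 1
  0+0 = 0
  0+1 = 1
  0+1 = 1
  1+0 = 1
  0+1 = 1
  0+1 = 1
  1+1 = 0 carry 1
  1+0+1 = 0 carry 1
  0+0+1 = 1
  1+1 = 0 carry 1
  1+0+1 = 0 carry 1
  1+0+1 = 0 carry 1
  1+1+1 = 1 carry 1
  0+0+1 = 1
  0+1 = 1
  0+1 = 1
  1+1 = 0 carry 1
  1+0+1 = 0 carry 1
  final carry 1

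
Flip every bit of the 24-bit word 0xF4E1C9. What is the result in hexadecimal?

Each hex digit d becomes F−d:
  F→0, 4→B, E→1, 1→E, C→3, 9→6

0x0B1E36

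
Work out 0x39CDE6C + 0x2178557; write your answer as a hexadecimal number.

0x5B463C3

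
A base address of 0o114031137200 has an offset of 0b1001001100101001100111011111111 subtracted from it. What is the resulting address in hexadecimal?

0o114031137200 = 0x26064BE80 in hexadecimal.
0b1001001100101001100111011111111 = 0x4994CEFF in hexadecimal.
Subtract column by column in base 16:
  0-F → 1 (borrow)
  8-F-1 → 8 (borrow)
  E-E-1 → F (borrow)
  B-C-1 → E (borrow)
  4-4-1 → F (borrow)
  6-9-1 → C (borrow)
  0-9-1 → 6 (borrow)
  6-4-1 → 1
  2-0 → 2

0x216CFEF81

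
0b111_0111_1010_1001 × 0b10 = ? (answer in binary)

Multiply each base-2 digit by 2, carrying:
  1×2 = 2 → write 0 carry 1
  0×2+1 = 1 → write 1
  0×2 = 0 → write 0
  1×2 = 2 → write 0 carry 1
  0×2+1 = 1 → write 1
  1×2 = 2 → write 0 carry 1
  0×2+1 = 1 → write 1
  1×2 = 2 → write 0 carry 1
  1×2+1 = 3 → write 1 carry 1
  1×2+1 = 3 → write 1 carry 1
  1×2+1 = 3 → write 1 carry 1
  0×2+1 = 1 → write 1
  1×2 = 2 → write 0 carry 1
  1×2+1 = 3 → write 1 carry 1
  1×2+1 = 3 → write 1 carry 1
  remaining carry: 1

0b1110111101010010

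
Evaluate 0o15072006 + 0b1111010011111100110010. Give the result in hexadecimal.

0o15072006 = 0x347406 in hexadecimal.
0b1111010011111100110010 = 0x3d3f32 in hexadecimal.
Add column by column in base 16, right to left:
  6+2 = 8
  0+3 = 3
  4+f = 3 carry 1
  7+3+1 = b
  4+d = 1 carry 1
  3+3+1 = 7

0x71b338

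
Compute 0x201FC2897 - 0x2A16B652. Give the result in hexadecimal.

0x1D7E57245

Subtract column by column in base 16:
  7-2 → 5
  9-5 → 4
  8-6 → 2
  2-B → 7 (borrow)
  C-6-1 → 5
  F-1 → E
  1-A → 7 (borrow)
  0-2-1 → D (borrow)
  2-0-1 → 1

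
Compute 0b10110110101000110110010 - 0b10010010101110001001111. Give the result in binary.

0b100011111010101100011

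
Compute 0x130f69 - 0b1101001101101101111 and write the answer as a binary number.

0b11000111001111111010

0x130f69 = 0b100110000111101101001 in binary.
Subtract column by column in base 2:
  1-1 → 0
  0-1 → 1 (borrow)
  0-1-1 → 0 (borrow)
  1-1-1 → 1 (borrow)
  0-0-1 → 1 (borrow)
  1-1-1 → 1 (borrow)
  1-1-1 → 1 (borrow)
  0-0-1 → 1 (borrow)
  1-1-1 → 1 (borrow)
  1-1-1 → 1 (borrow)
  1-0-1 → 0
  1-1 → 0
  0-1 → 1 (borrow)
  0-0-1 → 1 (borrow)
  0-0-1 → 1 (borrow)
  0-1-1 → 0 (borrow)
  1-0-1 → 0
  1-1 → 0
  0-1 → 1 (borrow)
  0-0-1 → 1 (borrow)
  1-0-1 → 0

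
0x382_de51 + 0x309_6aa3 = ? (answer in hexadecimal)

Add column by column in base 16, right to left:
  1+3 = 4
  5+a = f
  e+a = 8 carry 1
  d+6+1 = 4 carry 1
  2+9+1 = c
  8+0 = 8
  3+3 = 6

0x68c48f4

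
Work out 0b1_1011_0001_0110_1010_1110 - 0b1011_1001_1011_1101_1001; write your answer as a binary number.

0b11110111101011010101

Subtract column by column in base 2:
  0-1 → 1 (borrow)
  1-0-1 → 0
  1-0 → 1
  1-1 → 0
  0-1 → 1 (borrow)
  1-0-1 → 0
  0-1 → 1 (borrow)
  1-1-1 → 1 (borrow)
  0-1-1 → 0 (borrow)
  1-1-1 → 1 (borrow)
  1-0-1 → 0
  0-1 → 1 (borrow)
  1-1-1 → 1 (borrow)
  0-0-1 → 1 (borrow)
  0-0-1 → 1 (borrow)
  0-1-1 → 0 (borrow)
  1-1-1 → 1 (borrow)
  1-1-1 → 1 (borrow)
  0-0-1 → 1 (borrow)
  1-1-1 → 1 (borrow)
  1-0-1 → 0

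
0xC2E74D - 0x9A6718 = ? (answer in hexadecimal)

0x288035

Subtract column by column in base 16:
  D-8 → 5
  4-1 → 3
  7-7 → 0
  E-6 → 8
  2-A → 8 (borrow)
  C-9-1 → 2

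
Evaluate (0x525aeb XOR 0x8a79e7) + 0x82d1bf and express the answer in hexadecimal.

0x15af4cb

First 0x525aeb XOR 0x8a79e7 = 0xd8230c.
Add column by column in base 16, right to left:
  c+f = b carry 1
  0+b+1 = c
  3+1 = 4
  2+d = f
  8+2 = a
  d+8 = 5 carry 1
  final carry 1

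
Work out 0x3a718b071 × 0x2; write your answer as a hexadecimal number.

0x74e3160e2

Multiply each base-16 digit by 2, carrying:
  1×2 = 2 → write 2
  7×2 = 14 → write e
  0×2 = 0 → write 0
  b×2 = 22 → write 6 carry 1
  8×2+1 = 17 → write 1 carry 1
  1×2+1 = 3 → write 3
  7×2 = 14 → write e
  a×2 = 20 → write 4 carry 1
  3×2+1 = 7 → write 7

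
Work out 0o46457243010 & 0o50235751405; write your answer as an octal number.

0o40015241000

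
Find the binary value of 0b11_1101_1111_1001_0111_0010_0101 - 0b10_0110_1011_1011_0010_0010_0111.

0b1011100111110010011111110

Subtract column by column in base 2:
  1-1 → 0
  0-1 → 1 (borrow)
  1-1-1 → 1 (borrow)
  0-0-1 → 1 (borrow)
  0-0-1 → 1 (borrow)
  1-1-1 → 1 (borrow)
  0-0-1 → 1 (borrow)
  0-0-1 → 1 (borrow)
  1-0-1 → 0
  1-1 → 0
  1-0 → 1
  0-0 → 0
  1-1 → 0
  0-1 → 1 (borrow)
  0-0-1 → 1 (borrow)
  1-1-1 → 1 (borrow)
  1-1-1 → 1 (borrow)
  1-1-1 → 1 (borrow)
  1-0-1 → 0
  1-1 → 0
  1-0 → 1
  0-1 → 1 (borrow)
  1-1-1 → 1 (borrow)
  1-0-1 → 0
  1-0 → 1
  1-1 → 0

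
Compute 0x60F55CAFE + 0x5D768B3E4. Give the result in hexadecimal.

Add column by column in base 16, right to left:
  E+4 = 2 carry 1
  F+E+1 = E carry 1
  A+3+1 = E
  C+B = 7 carry 1
  5+8+1 = E
  5+6 = B
  F+7 = 6 carry 1
  0+D+1 = E
  6+5 = B

0xBE6BE7EE2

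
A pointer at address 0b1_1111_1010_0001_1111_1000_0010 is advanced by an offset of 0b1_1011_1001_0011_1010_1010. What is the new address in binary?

Add column by column in base 2, right to left:
  0+0 = 0
  1+1 = 0 carry 1
  0+0+1 = 1
  0+1 = 1
  0+0 = 0
  0+1 = 1
  0+0 = 0
  1+1 = 0 carry 1
  1+1+1 = 1 carry 1
  1+1+1 = 1 carry 1
  1+0+1 = 0 carry 1
  1+0+1 = 0 carry 1
  1+1+1 = 1 carry 1
  0+0+1 = 1
  0+0 = 0
  0+1 = 1
  0+1 = 1
  1+1 = 0 carry 1
  0+0+1 = 1
  1+1 = 0 carry 1
  1+1+1 = 1 carry 1
  1+0+1 = 0 carry 1
  1+0+1 = 0 carry 1
  1+0+1 = 0 carry 1
  1+0+1 = 0 carry 1
  final carry 1

0b10000101011011001100101100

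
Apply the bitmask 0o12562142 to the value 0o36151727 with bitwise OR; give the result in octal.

0o36573767

OR each oct digit independently (no carries):
  3|1=3, 6|2=6, 1|5=5, 5|6=7, 1|2=3, 7|1=7, 2|4=6, 7|2=7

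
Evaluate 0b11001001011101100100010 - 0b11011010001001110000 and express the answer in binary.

0b10101110001100010110010

Subtract column by column in base 2:
  0-0 → 0
  1-0 → 1
  0-0 → 0
  0-0 → 0
  0-1 → 1 (borrow)
  1-1-1 → 1 (borrow)
  0-1-1 → 0 (borrow)
  0-0-1 → 1 (borrow)
  1-0-1 → 0
  1-1 → 0
  0-0 → 0
  1-0 → 1
  1-0 → 1
  1-1 → 0
  0-0 → 0
  1-1 → 0
  0-1 → 1 (borrow)
  0-0-1 → 1 (borrow)
  1-1-1 → 1 (borrow)
  0-1-1 → 0 (borrow)
  0-0-1 → 1 (borrow)
  1-0-1 → 0
  1-0 → 1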